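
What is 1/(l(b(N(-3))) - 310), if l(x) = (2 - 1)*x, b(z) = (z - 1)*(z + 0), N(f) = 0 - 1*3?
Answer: -1/298 ≈ -0.0033557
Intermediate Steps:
N(f) = -3 (N(f) = 0 - 3 = -3)
b(z) = z*(-1 + z) (b(z) = (-1 + z)*z = z*(-1 + z))
l(x) = x (l(x) = 1*x = x)
1/(l(b(N(-3))) - 310) = 1/(-3*(-1 - 3) - 310) = 1/(-3*(-4) - 310) = 1/(12 - 310) = 1/(-298) = -1/298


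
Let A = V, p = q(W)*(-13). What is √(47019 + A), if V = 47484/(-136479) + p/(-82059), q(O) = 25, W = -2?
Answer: √655257205945636285694262/3733110087 ≈ 216.84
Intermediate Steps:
p = -325 (p = 25*(-13) = -325)
V = -1284044627/3733110087 (V = 47484/(-136479) - 325/(-82059) = 47484*(-1/136479) - 325*(-1/82059) = -15828/45493 + 325/82059 = -1284044627/3733110087 ≈ -0.34396)
A = -1284044627/3733110087 ≈ -0.34396
√(47019 + A) = √(47019 - 1284044627/3733110087) = √(175525819136026/3733110087) = √655257205945636285694262/3733110087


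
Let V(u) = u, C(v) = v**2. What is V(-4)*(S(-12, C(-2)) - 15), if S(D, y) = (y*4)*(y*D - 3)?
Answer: 3324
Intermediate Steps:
S(D, y) = 4*y*(-3 + D*y) (S(D, y) = (4*y)*(D*y - 3) = (4*y)*(-3 + D*y) = 4*y*(-3 + D*y))
V(-4)*(S(-12, C(-2)) - 15) = -4*(4*(-2)**2*(-3 - 12*(-2)**2) - 15) = -4*(4*4*(-3 - 12*4) - 15) = -4*(4*4*(-3 - 48) - 15) = -4*(4*4*(-51) - 15) = -4*(-816 - 15) = -4*(-831) = 3324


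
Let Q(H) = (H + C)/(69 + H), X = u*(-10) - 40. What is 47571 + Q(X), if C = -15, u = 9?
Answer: 2901976/61 ≈ 47573.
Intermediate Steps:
X = -130 (X = 9*(-10) - 40 = -90 - 40 = -130)
Q(H) = (-15 + H)/(69 + H) (Q(H) = (H - 15)/(69 + H) = (-15 + H)/(69 + H))
47571 + Q(X) = 47571 + (-15 - 130)/(69 - 130) = 47571 - 145/(-61) = 47571 - 1/61*(-145) = 47571 + 145/61 = 2901976/61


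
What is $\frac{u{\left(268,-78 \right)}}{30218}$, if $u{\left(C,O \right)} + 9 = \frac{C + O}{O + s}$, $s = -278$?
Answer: $- \frac{1697}{5378804} \approx -0.0003155$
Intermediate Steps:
$u{\left(C,O \right)} = -9 + \frac{C + O}{-278 + O}$ ($u{\left(C,O \right)} = -9 + \frac{C + O}{O - 278} = -9 + \frac{C + O}{-278 + O}$)
$\frac{u{\left(268,-78 \right)}}{30218} = \frac{\frac{1}{-278 - 78} \left(2502 + 268 - -624\right)}{30218} = \frac{2502 + 268 + 624}{-356} \cdot \frac{1}{30218} = \left(- \frac{1}{356}\right) 3394 \cdot \frac{1}{30218} = \left(- \frac{1697}{178}\right) \frac{1}{30218} = - \frac{1697}{5378804}$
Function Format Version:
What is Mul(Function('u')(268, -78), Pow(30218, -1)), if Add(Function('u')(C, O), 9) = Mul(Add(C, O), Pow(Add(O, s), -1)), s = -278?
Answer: Rational(-1697, 5378804) ≈ -0.00031550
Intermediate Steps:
Function('u')(C, O) = Add(-9, Mul(Pow(Add(-278, O), -1), Add(C, O))) (Function('u')(C, O) = Add(-9, Mul(Add(C, O), Pow(Add(O, -278), -1))) = Add(-9, Mul(Add(C, O), Pow(Add(-278, O), -1))) = Add(-9, Mul(Pow(Add(-278, O), -1), Add(C, O))))
Mul(Function('u')(268, -78), Pow(30218, -1)) = Mul(Mul(Pow(Add(-278, -78), -1), Add(2502, 268, Mul(-8, -78))), Pow(30218, -1)) = Mul(Mul(Pow(-356, -1), Add(2502, 268, 624)), Rational(1, 30218)) = Mul(Mul(Rational(-1, 356), 3394), Rational(1, 30218)) = Mul(Rational(-1697, 178), Rational(1, 30218)) = Rational(-1697, 5378804)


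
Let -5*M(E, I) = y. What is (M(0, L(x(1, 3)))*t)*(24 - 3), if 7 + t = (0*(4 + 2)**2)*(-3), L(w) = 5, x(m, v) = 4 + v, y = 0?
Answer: 0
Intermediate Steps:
t = -7 (t = -7 + (0*(4 + 2)**2)*(-3) = -7 + (0*6**2)*(-3) = -7 + (0*36)*(-3) = -7 + 0*(-3) = -7 + 0 = -7)
M(E, I) = 0 (M(E, I) = -1/5*0 = 0)
(M(0, L(x(1, 3)))*t)*(24 - 3) = (0*(-7))*(24 - 3) = 0*21 = 0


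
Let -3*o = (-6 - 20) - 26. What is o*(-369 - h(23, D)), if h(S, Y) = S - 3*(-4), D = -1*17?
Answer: -21008/3 ≈ -7002.7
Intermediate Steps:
D = -17
o = 52/3 (o = -((-6 - 20) - 26)/3 = -(-26 - 26)/3 = -⅓*(-52) = 52/3 ≈ 17.333)
h(S, Y) = 12 + S (h(S, Y) = S + 12 = 12 + S)
o*(-369 - h(23, D)) = 52*(-369 - (12 + 23))/3 = 52*(-369 - 1*35)/3 = 52*(-369 - 35)/3 = (52/3)*(-404) = -21008/3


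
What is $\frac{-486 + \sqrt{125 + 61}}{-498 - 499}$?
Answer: $\frac{486}{997} - \frac{\sqrt{186}}{997} \approx 0.47378$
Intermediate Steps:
$\frac{-486 + \sqrt{125 + 61}}{-498 - 499} = \frac{-486 + \sqrt{186}}{-997} = \left(-486 + \sqrt{186}\right) \left(- \frac{1}{997}\right) = \frac{486}{997} - \frac{\sqrt{186}}{997}$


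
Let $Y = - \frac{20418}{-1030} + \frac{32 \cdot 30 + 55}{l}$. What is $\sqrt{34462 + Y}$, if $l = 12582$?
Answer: $\frac{\sqrt{160865364885731310}}{2159910} \approx 185.69$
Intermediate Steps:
$Y = \frac{128972363}{6479730}$ ($Y = - \frac{20418}{-1030} + \frac{32 \cdot 30 + 55}{12582} = \left(-20418\right) \left(- \frac{1}{1030}\right) + \left(960 + 55\right) \frac{1}{12582} = \frac{10209}{515} + 1015 \cdot \frac{1}{12582} = \frac{10209}{515} + \frac{1015}{12582} = \frac{128972363}{6479730} \approx 19.904$)
$\sqrt{34462 + Y} = \sqrt{34462 + \frac{128972363}{6479730}} = \sqrt{\frac{223433427623}{6479730}} = \frac{\sqrt{160865364885731310}}{2159910}$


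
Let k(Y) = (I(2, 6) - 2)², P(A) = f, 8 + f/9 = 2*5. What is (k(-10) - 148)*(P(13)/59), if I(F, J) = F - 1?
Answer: -2646/59 ≈ -44.847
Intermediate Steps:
I(F, J) = -1 + F
f = 18 (f = -72 + 9*(2*5) = -72 + 9*10 = -72 + 90 = 18)
P(A) = 18
k(Y) = 1 (k(Y) = ((-1 + 2) - 2)² = (1 - 2)² = (-1)² = 1)
(k(-10) - 148)*(P(13)/59) = (1 - 148)*(18/59) = -2646/59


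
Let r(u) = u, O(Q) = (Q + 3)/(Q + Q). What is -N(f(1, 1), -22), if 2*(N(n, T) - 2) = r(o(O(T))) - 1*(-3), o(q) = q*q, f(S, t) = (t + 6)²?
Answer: -13913/3872 ≈ -3.5932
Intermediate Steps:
f(S, t) = (6 + t)²
O(Q) = (3 + Q)/(2*Q) (O(Q) = (3 + Q)/((2*Q)) = (3 + Q)*(1/(2*Q)) = (3 + Q)/(2*Q))
o(q) = q²
N(n, T) = 7/2 + (3 + T)²/(8*T²) (N(n, T) = 2 + (((3 + T)/(2*T))² - 1*(-3))/2 = 2 + ((3 + T)²/(4*T²) + 3)/2 = 2 + (3 + (3 + T)²/(4*T²))/2 = 2 + (3/2 + (3 + T)²/(8*T²)) = 7/2 + (3 + T)²/(8*T²))
-N(f(1, 1), -22) = -(7/2 + (⅛)*(3 - 22)²/(-22)²) = -(7/2 + (⅛)*(1/484)*(-19)²) = -(7/2 + (⅛)*(1/484)*361) = -(7/2 + 361/3872) = -1*13913/3872 = -13913/3872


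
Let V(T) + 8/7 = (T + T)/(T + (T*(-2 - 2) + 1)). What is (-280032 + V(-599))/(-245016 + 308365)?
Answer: -1762252761/398655257 ≈ -4.4205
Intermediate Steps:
V(T) = -8/7 + 2*T/(1 - 3*T) (V(T) = -8/7 + (T + T)/(T + (T*(-2 - 2) + 1)) = -8/7 + (2*T)/(T + (T*(-4) + 1)) = -8/7 + (2*T)/(T + (-4*T + 1)) = -8/7 + (2*T)/(T + (1 - 4*T)) = -8/7 + (2*T)/(1 - 3*T) = -8/7 + 2*T/(1 - 3*T))
(-280032 + V(-599))/(-245016 + 308365) = (-280032 + 2*(4 - 19*(-599))/(7*(-1 + 3*(-599))))/(-245016 + 308365) = (-280032 + 2*(4 + 11381)/(7*(-1 - 1797)))/63349 = (-280032 + (2/7)*11385/(-1798))*(1/63349) = (-280032 + (2/7)*(-1/1798)*11385)*(1/63349) = (-280032 - 11385/6293)*(1/63349) = -1762252761/6293*1/63349 = -1762252761/398655257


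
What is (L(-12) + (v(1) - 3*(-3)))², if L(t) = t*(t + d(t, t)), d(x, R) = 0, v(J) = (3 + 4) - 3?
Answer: 24649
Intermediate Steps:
v(J) = 4 (v(J) = 7 - 3 = 4)
L(t) = t² (L(t) = t*(t + 0) = t*t = t²)
(L(-12) + (v(1) - 3*(-3)))² = ((-12)² + (4 - 3*(-3)))² = (144 + (4 + 9))² = (144 + 13)² = 157² = 24649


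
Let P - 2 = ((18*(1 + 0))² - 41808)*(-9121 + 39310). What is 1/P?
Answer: -1/1252360474 ≈ -7.9849e-10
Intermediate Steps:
P = -1252360474 (P = 2 + ((18*(1 + 0))² - 41808)*(-9121 + 39310) = 2 + ((18*1)² - 41808)*30189 = 2 + (18² - 41808)*30189 = 2 + (324 - 41808)*30189 = 2 - 41484*30189 = 2 - 1252360476 = -1252360474)
1/P = 1/(-1252360474) = -1/1252360474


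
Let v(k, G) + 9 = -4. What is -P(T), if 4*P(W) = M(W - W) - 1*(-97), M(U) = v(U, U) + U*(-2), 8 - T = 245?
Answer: -21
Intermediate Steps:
v(k, G) = -13 (v(k, G) = -9 - 4 = -13)
T = -237 (T = 8 - 1*245 = 8 - 245 = -237)
M(U) = -13 - 2*U (M(U) = -13 + U*(-2) = -13 - 2*U)
P(W) = 21 (P(W) = ((-13 - 2*(W - W)) - 1*(-97))/4 = ((-13 - 2*0) + 97)/4 = ((-13 + 0) + 97)/4 = (-13 + 97)/4 = (¼)*84 = 21)
-P(T) = -1*21 = -21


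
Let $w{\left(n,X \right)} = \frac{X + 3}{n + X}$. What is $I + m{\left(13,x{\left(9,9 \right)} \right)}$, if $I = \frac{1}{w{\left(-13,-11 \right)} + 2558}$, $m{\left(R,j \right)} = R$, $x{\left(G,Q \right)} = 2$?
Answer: $\frac{99778}{7675} \approx 13.0$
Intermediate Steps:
$w{\left(n,X \right)} = \frac{3 + X}{X + n}$
$I = \frac{3}{7675}$ ($I = \frac{1}{\frac{3 - 11}{-11 - 13} + 2558} = \frac{1}{\frac{1}{-24} \left(-8\right) + 2558} = \frac{1}{\left(- \frac{1}{24}\right) \left(-8\right) + 2558} = \frac{1}{\frac{1}{3} + 2558} = \frac{1}{\frac{7675}{3}} = \frac{3}{7675} \approx 0.00039088$)
$I + m{\left(13,x{\left(9,9 \right)} \right)} = \frac{3}{7675} + 13 = \frac{99778}{7675}$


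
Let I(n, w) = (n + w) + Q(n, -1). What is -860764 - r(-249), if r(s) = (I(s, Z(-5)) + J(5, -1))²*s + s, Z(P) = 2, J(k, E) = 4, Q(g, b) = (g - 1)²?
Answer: 965106717686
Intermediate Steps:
Q(g, b) = (-1 + g)²
I(n, w) = n + w + (-1 + n)² (I(n, w) = (n + w) + (-1 + n)² = n + w + (-1 + n)²)
r(s) = s + s*(6 + s + (-1 + s)²)² (r(s) = ((s + 2 + (-1 + s)²) + 4)²*s + s = ((2 + s + (-1 + s)²) + 4)²*s + s = (6 + s + (-1 + s)²)²*s + s = s*(6 + s + (-1 + s)²)² + s = s + s*(6 + s + (-1 + s)²)²)
-860764 - r(-249) = -860764 - (-249)*(1 + (6 - 249 + (-1 - 249)²)²) = -860764 - (-249)*(1 + (6 - 249 + (-250)²)²) = -860764 - (-249)*(1 + (6 - 249 + 62500)²) = -860764 - (-249)*(1 + 62257²) = -860764 - (-249)*(1 + 3875934049) = -860764 - (-249)*3875934050 = -860764 - 1*(-965107578450) = -860764 + 965107578450 = 965106717686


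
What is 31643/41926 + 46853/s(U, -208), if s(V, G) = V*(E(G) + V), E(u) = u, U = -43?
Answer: 2305881777/452507318 ≈ 5.0958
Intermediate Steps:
s(V, G) = V*(G + V)
31643/41926 + 46853/s(U, -208) = 31643/41926 + 46853/((-43*(-208 - 43))) = 31643*(1/41926) + 46853/((-43*(-251))) = 31643/41926 + 46853/10793 = 2305881777/452507318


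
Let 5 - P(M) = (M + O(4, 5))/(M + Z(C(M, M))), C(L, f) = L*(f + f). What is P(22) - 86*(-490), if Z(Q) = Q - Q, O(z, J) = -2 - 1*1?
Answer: 927171/22 ≈ 42144.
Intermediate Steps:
C(L, f) = 2*L*f (C(L, f) = L*(2*f) = 2*L*f)
O(z, J) = -3 (O(z, J) = -2 - 1 = -3)
Z(Q) = 0
P(M) = 5 - (-3 + M)/M (P(M) = 5 - (M - 3)/(M + 0) = 5 - (-3 + M)/M)
P(22) - 86*(-490) = (4 + 3/22) - 86*(-490) = (4 + 3*(1/22)) + 42140 = (4 + 3/22) + 42140 = 91/22 + 42140 = 927171/22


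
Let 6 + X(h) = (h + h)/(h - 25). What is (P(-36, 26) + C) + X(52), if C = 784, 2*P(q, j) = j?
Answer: 21461/27 ≈ 794.85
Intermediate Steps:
P(q, j) = j/2
X(h) = -6 + 2*h/(-25 + h) (X(h) = -6 + (h + h)/(h - 25) = -6 + (2*h)/(-25 + h) = -6 + 2*h/(-25 + h))
(P(-36, 26) + C) + X(52) = ((½)*26 + 784) + 2*(75 - 2*52)/(-25 + 52) = (13 + 784) + 2*(75 - 104)/27 = 797 + 2*(1/27)*(-29) = 797 - 58/27 = 21461/27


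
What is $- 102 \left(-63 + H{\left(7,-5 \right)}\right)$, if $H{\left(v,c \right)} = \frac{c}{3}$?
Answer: $6596$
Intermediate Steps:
$H{\left(v,c \right)} = \frac{c}{3}$ ($H{\left(v,c \right)} = c \frac{1}{3} = \frac{c}{3}$)
$- 102 \left(-63 + H{\left(7,-5 \right)}\right) = - 102 \left(-63 + \frac{1}{3} \left(-5\right)\right) = - 102 \left(-63 - \frac{5}{3}\right) = \left(-102\right) \left(- \frac{194}{3}\right) = 6596$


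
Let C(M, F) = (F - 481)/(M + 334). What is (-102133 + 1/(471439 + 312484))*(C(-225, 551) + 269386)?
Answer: -2350942734272871152/85447607 ≈ -2.7513e+10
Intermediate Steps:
C(M, F) = (-481 + F)/(334 + M)
(-102133 + 1/(471439 + 312484))*(C(-225, 551) + 269386) = (-102133 + 1/(471439 + 312484))*((-481 + 551)/(334 - 225) + 269386) = (-102133 + 1/783923)*(70/109 + 269386) = (-102133 + 1/783923)*((1/109)*70 + 269386) = -80064407758*(70/109 + 269386)/783923 = -80064407758/783923*29363144/109 = -2350942734272871152/85447607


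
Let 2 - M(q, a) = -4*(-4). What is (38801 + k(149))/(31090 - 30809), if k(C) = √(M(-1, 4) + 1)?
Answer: 38801/281 + I*√13/281 ≈ 138.08 + 0.012831*I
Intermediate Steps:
M(q, a) = -14 (M(q, a) = 2 - (-4)*(-4) = 2 - 1*16 = 2 - 16 = -14)
k(C) = I*√13 (k(C) = √(-14 + 1) = √(-13) = I*√13)
(38801 + k(149))/(31090 - 30809) = (38801 + I*√13)/(31090 - 30809) = (38801 + I*√13)/281 = (38801 + I*√13)*(1/281) = 38801/281 + I*√13/281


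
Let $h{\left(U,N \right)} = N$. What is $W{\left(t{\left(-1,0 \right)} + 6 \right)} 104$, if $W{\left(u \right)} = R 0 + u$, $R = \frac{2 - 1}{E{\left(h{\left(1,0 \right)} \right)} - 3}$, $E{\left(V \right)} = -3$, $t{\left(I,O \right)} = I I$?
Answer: $728$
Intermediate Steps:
$t{\left(I,O \right)} = I^{2}$
$R = - \frac{1}{6}$ ($R = \frac{2 - 1}{-3 - 3} = 1 \frac{1}{-6} = 1 \left(- \frac{1}{6}\right) = - \frac{1}{6} \approx -0.16667$)
$W{\left(u \right)} = u$ ($W{\left(u \right)} = \left(- \frac{1}{6}\right) 0 + u = 0 + u = u$)
$W{\left(t{\left(-1,0 \right)} + 6 \right)} 104 = \left(\left(-1\right)^{2} + 6\right) 104 = \left(1 + 6\right) 104 = 7 \cdot 104 = 728$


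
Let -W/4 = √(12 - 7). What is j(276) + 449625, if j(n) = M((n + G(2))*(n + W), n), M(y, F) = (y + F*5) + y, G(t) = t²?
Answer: 605565 - 2240*√5 ≈ 6.0056e+5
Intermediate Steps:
W = -4*√5 (W = -4*√(12 - 7) = -4*√5 ≈ -8.9443)
M(y, F) = 2*y + 5*F (M(y, F) = (y + 5*F) + y = 2*y + 5*F)
j(n) = 5*n + 2*(4 + n)*(n - 4*√5) (j(n) = 2*((n + 2²)*(n - 4*√5)) + 5*n = 2*((n + 4)*(n - 4*√5)) + 5*n = 2*((4 + n)*(n - 4*√5)) + 5*n = 2*(4 + n)*(n - 4*√5) + 5*n = 5*n + 2*(4 + n)*(n - 4*√5))
j(276) + 449625 = (-32*√5 + 2*276² + 13*276 - 8*276*√5) + 449625 = (-32*√5 + 2*76176 + 3588 - 2208*√5) + 449625 = (-32*√5 + 152352 + 3588 - 2208*√5) + 449625 = (155940 - 2240*√5) + 449625 = 605565 - 2240*√5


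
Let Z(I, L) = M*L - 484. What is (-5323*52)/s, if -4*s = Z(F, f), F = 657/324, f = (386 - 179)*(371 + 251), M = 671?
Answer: 42584/3322825 ≈ 0.012816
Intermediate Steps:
f = 128754 (f = 207*622 = 128754)
F = 73/36 (F = 657*(1/324) = 73/36 ≈ 2.0278)
Z(I, L) = -484 + 671*L (Z(I, L) = 671*L - 484 = -484 + 671*L)
s = -43196725/2 (s = -(-484 + 671*128754)/4 = -(-484 + 86393934)/4 = -¼*86393450 = -43196725/2 ≈ -2.1598e+7)
(-5323*52)/s = (-5323*52)/(-43196725/2) = -276796*(-2/43196725) = 42584/3322825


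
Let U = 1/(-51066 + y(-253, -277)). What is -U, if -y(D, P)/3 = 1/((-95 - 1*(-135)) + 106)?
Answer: 146/7455639 ≈ 1.9582e-5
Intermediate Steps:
y(D, P) = -3/146 (y(D, P) = -3/((-95 - 1*(-135)) + 106) = -3/((-95 + 135) + 106) = -3/(40 + 106) = -3/146)
U = -146/7455639 (U = 1/(-51066 - 3/146) = 1/(-7455639/146) = -146/7455639 ≈ -1.9582e-5)
-U = -1*(-146/7455639) = 146/7455639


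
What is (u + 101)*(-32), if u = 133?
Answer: -7488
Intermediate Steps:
(u + 101)*(-32) = (133 + 101)*(-32) = 234*(-32) = -7488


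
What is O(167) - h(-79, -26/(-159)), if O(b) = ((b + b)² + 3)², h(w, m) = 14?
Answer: 12445410467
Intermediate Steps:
O(b) = (3 + 4*b²)² (O(b) = ((2*b)² + 3)² = (4*b² + 3)² = (3 + 4*b²)²)
O(167) - h(-79, -26/(-159)) = (3 + 4*167²)² - 1*14 = (3 + 4*27889)² - 14 = (3 + 111556)² - 14 = 111559² - 14 = 12445410481 - 14 = 12445410467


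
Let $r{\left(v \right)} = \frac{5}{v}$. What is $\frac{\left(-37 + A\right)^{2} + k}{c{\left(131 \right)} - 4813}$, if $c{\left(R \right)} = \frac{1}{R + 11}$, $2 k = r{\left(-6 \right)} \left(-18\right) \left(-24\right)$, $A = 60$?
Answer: $- \frac{49558}{683445} \approx -0.072512$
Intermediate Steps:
$k = -180$ ($k = \frac{\frac{5}{-6} \left(-18\right) \left(-24\right)}{2} = \frac{5 \left(- \frac{1}{6}\right) \left(-18\right) \left(-24\right)}{2} = \frac{\left(- \frac{5}{6}\right) \left(-18\right) \left(-24\right)}{2} = \frac{15 \left(-24\right)}{2} = \frac{1}{2} \left(-360\right) = -180$)
$c{\left(R \right)} = \frac{1}{11 + R}$
$\frac{\left(-37 + A\right)^{2} + k}{c{\left(131 \right)} - 4813} = \frac{\left(-37 + 60\right)^{2} - 180}{\frac{1}{11 + 131} - 4813} = \frac{23^{2} - 180}{\frac{1}{142} - 4813} = \frac{529 - 180}{\frac{1}{142} - 4813} = \frac{349}{- \frac{683445}{142}} = 349 \left(- \frac{142}{683445}\right) = - \frac{49558}{683445}$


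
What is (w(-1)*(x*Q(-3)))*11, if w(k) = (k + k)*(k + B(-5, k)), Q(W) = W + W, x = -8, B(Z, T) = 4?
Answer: -3168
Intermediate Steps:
Q(W) = 2*W
w(k) = 2*k*(4 + k) (w(k) = (k + k)*(k + 4) = (2*k)*(4 + k) = 2*k*(4 + k))
(w(-1)*(x*Q(-3)))*11 = ((2*(-1)*(4 - 1))*(-16*(-3)))*11 = ((2*(-1)*3)*(-8*(-6)))*11 = -6*48*11 = -288*11 = -3168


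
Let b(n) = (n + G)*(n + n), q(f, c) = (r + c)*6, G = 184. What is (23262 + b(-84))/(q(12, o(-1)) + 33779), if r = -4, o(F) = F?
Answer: 6462/33749 ≈ 0.19147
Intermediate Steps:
q(f, c) = -24 + 6*c (q(f, c) = (-4 + c)*6 = -24 + 6*c)
b(n) = 2*n*(184 + n) (b(n) = (n + 184)*(n + n) = (184 + n)*(2*n) = 2*n*(184 + n))
(23262 + b(-84))/(q(12, o(-1)) + 33779) = (23262 + 2*(-84)*(184 - 84))/((-24 + 6*(-1)) + 33779) = (23262 + 2*(-84)*100)/((-24 - 6) + 33779) = (23262 - 16800)/(-30 + 33779) = 6462/33749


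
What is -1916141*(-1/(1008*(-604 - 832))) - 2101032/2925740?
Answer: -2161837244239/1058743385280 ≈ -2.0419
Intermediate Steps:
-1916141*(-1/(1008*(-604 - 832))) - 2101032/2925740 = -1916141/((-1008*(-1436))) - 2101032*1/2925740 = -1916141/1447488 - 525258/731435 = -2161837244239/1058743385280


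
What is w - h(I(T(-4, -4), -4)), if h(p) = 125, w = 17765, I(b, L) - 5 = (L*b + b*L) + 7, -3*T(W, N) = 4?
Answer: 17640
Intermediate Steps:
T(W, N) = -4/3 (T(W, N) = -⅓*4 = -4/3)
I(b, L) = 12 + 2*L*b (I(b, L) = 5 + ((L*b + b*L) + 7) = 5 + ((L*b + L*b) + 7) = 5 + (2*L*b + 7) = 5 + (7 + 2*L*b) = 12 + 2*L*b)
w - h(I(T(-4, -4), -4)) = 17765 - 1*125 = 17765 - 125 = 17640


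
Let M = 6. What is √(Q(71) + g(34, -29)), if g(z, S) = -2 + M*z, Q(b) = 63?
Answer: √265 ≈ 16.279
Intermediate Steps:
g(z, S) = -2 + 6*z
√(Q(71) + g(34, -29)) = √(63 + (-2 + 6*34)) = √(63 + (-2 + 204)) = √(63 + 202) = √265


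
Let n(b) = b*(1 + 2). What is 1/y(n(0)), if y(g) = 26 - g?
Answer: 1/26 ≈ 0.038462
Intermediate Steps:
n(b) = 3*b (n(b) = b*3 = 3*b)
1/y(n(0)) = 1/(26 - 3*0) = 1/(26 - 1*0) = 1/(26 + 0) = 1/26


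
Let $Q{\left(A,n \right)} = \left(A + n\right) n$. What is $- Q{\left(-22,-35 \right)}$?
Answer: $-1995$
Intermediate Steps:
$Q{\left(A,n \right)} = n \left(A + n\right)$
$- Q{\left(-22,-35 \right)} = - \left(-35\right) \left(-22 - 35\right) = - \left(-35\right) \left(-57\right) = \left(-1\right) 1995 = -1995$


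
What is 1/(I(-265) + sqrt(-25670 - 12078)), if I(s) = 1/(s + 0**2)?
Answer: -265/2650853301 - 140450*I*sqrt(9437)/2650853301 ≈ -9.9968e-8 - 0.005147*I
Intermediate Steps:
I(s) = 1/s (I(s) = 1/(s + 0) = 1/s)
1/(I(-265) + sqrt(-25670 - 12078)) = 1/(1/(-265) + sqrt(-25670 - 12078)) = 1/(-1/265 + sqrt(-37748)) = 1/(-1/265 + 2*I*sqrt(9437))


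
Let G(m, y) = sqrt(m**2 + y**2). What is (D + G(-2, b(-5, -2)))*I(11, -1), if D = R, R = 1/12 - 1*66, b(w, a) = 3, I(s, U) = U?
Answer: 791/12 - sqrt(13) ≈ 62.311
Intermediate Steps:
R = -791/12 (R = 1/12 - 66 = -791/12 ≈ -65.917)
D = -791/12 ≈ -65.917
(D + G(-2, b(-5, -2)))*I(11, -1) = (-791/12 + sqrt((-2)**2 + 3**2))*(-1) = (-791/12 + sqrt(4 + 9))*(-1) = (-791/12 + sqrt(13))*(-1) = 791/12 - sqrt(13)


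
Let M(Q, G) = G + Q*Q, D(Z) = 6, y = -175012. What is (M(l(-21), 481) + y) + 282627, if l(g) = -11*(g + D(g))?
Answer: 135321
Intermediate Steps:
l(g) = -66 - 11*g (l(g) = -11*(g + 6) = -11*(6 + g) = -66 - 11*g)
M(Q, G) = G + Q²
(M(l(-21), 481) + y) + 282627 = ((481 + (-66 - 11*(-21))²) - 175012) + 282627 = ((481 + (-66 + 231)²) - 175012) + 282627 = ((481 + 165²) - 175012) + 282627 = ((481 + 27225) - 175012) + 282627 = (27706 - 175012) + 282627 = -147306 + 282627 = 135321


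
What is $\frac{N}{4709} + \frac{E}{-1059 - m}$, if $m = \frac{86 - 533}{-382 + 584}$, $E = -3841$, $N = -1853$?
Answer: $\frac{191650975}{59131467} \approx 3.2411$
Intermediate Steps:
$m = - \frac{447}{202} \approx -2.2129$
$\frac{N}{4709} + \frac{E}{-1059 - m} = - \frac{1853}{4709} - \frac{3841}{-1059 - - \frac{447}{202}} = \left(-1853\right) \frac{1}{4709} - \frac{3841}{-1059 + \frac{447}{202}} = - \frac{109}{277} - \frac{3841}{- \frac{213471}{202}} = - \frac{109}{277} - - \frac{775882}{213471} = - \frac{109}{277} + \frac{775882}{213471} = \frac{191650975}{59131467}$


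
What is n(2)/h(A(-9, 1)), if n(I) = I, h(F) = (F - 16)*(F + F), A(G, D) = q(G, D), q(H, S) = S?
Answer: -1/15 ≈ -0.066667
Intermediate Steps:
A(G, D) = D
h(F) = 2*F*(-16 + F) (h(F) = (-16 + F)*(2*F) = 2*F*(-16 + F))
n(2)/h(A(-9, 1)) = 2/((2*1*(-16 + 1))) = 2/((2*1*(-15))) = 2/(-30) = 2*(-1/30) = -1/15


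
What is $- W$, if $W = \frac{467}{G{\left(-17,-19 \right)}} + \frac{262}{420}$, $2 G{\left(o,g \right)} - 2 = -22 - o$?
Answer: $\frac{65249}{210} \approx 310.71$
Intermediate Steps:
$G{\left(o,g \right)} = -10 - \frac{o}{2}$ ($G{\left(o,g \right)} = 1 + \frac{-22 - o}{2} = 1 - \left(11 + \frac{o}{2}\right) = -10 - \frac{o}{2}$)
$W = - \frac{65249}{210}$ ($W = \frac{467}{-10 - - \frac{17}{2}} + \frac{262}{420} = \frac{467}{-10 + \frac{17}{2}} + 262 \cdot \frac{1}{420} = \frac{467}{- \frac{3}{2}} + \frac{131}{210} = 467 \left(- \frac{2}{3}\right) + \frac{131}{210} = - \frac{934}{3} + \frac{131}{210} = - \frac{65249}{210} \approx -310.71$)
$- W = \left(-1\right) \left(- \frac{65249}{210}\right) = \frac{65249}{210}$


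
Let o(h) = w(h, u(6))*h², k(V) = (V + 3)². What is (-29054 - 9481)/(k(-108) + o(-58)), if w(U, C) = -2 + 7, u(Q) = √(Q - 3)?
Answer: -7707/5569 ≈ -1.3839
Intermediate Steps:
u(Q) = √(-3 + Q)
k(V) = (3 + V)²
w(U, C) = 5
o(h) = 5*h²
(-29054 - 9481)/(k(-108) + o(-58)) = (-29054 - 9481)/((3 - 108)² + 5*(-58)²) = -38535/((-105)² + 5*3364) = -38535/(11025 + 16820) = -38535/27845 = -38535*1/27845 = -7707/5569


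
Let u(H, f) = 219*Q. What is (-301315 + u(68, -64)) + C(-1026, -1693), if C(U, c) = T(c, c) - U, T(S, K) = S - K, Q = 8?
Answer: -298537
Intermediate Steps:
C(U, c) = -U (C(U, c) = (c - c) - U = 0 - U = -U)
u(H, f) = 1752 (u(H, f) = 219*8 = 1752)
(-301315 + u(68, -64)) + C(-1026, -1693) = (-301315 + 1752) - 1*(-1026) = -299563 + 1026 = -298537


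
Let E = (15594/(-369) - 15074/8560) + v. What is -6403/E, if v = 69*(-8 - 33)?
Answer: 3370795320/1512473251 ≈ 2.2287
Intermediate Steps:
v = -2829 (v = 69*(-41) = -2829)
E = -1512473251/526440 (E = (15594/(-369) - 15074/8560) - 2829 = (15594*(-1/369) - 15074*1/8560) - 2829 = (-5198/123 - 7537/4280) - 2829 = -23174491/526440 - 2829 = -1512473251/526440 ≈ -2873.0)
-6403/E = -6403/(-1512473251/526440) = -6403*(-526440/1512473251) = 3370795320/1512473251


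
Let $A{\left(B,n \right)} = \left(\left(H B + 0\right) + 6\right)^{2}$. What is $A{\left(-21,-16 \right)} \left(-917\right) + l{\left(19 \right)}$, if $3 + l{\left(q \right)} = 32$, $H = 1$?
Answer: $-206296$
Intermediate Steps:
$l{\left(q \right)} = 29$ ($l{\left(q \right)} = -3 + 32 = 29$)
$A{\left(B,n \right)} = \left(6 + B\right)^{2}$ ($A{\left(B,n \right)} = \left(\left(1 B + 0\right) + 6\right)^{2} = \left(\left(B + 0\right) + 6\right)^{2} = \left(B + 6\right)^{2} = \left(6 + B\right)^{2}$)
$A{\left(-21,-16 \right)} \left(-917\right) + l{\left(19 \right)} = \left(6 - 21\right)^{2} \left(-917\right) + 29 = \left(-15\right)^{2} \left(-917\right) + 29 = 225 \left(-917\right) + 29 = -206325 + 29 = -206296$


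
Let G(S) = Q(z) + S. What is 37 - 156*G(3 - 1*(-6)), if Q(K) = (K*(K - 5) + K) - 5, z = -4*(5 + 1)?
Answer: -105419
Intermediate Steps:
z = -24 (z = -4*6 = -24)
Q(K) = -5 + K + K*(-5 + K) (Q(K) = (K*(-5 + K) + K) - 5 = (K + K*(-5 + K)) - 5 = -5 + K + K*(-5 + K))
G(S) = 667 + S (G(S) = (-5 + (-24)² - 4*(-24)) + S = (-5 + 576 + 96) + S = 667 + S)
37 - 156*G(3 - 1*(-6)) = 37 - 156*(667 + (3 - 1*(-6))) = 37 - 156*(667 + (3 + 6)) = 37 - 156*(667 + 9) = 37 - 156*676 = 37 - 105456 = -105419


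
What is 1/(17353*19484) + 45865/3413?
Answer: 15507224905393/1153955272876 ≈ 13.438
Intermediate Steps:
1/(17353*19484) + 45865/3413 = (1/17353)*(1/19484) + 45865*(1/3413) = 1/338105852 + 45865/3413 = 15507224905393/1153955272876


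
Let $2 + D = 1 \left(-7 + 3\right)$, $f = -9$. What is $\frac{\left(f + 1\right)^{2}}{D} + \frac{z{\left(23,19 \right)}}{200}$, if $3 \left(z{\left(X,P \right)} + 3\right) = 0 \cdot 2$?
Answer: $- \frac{6409}{600} \approx -10.682$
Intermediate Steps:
$z{\left(X,P \right)} = -3$ ($z{\left(X,P \right)} = -3 + \frac{0 \cdot 2}{3} = -3 + \frac{1}{3} \cdot 0 = -3 + 0 = -3$)
$D = -6$ ($D = -2 + 1 \left(-7 + 3\right) = -2 + 1 \left(-4\right) = -2 - 4 = -6$)
$\frac{\left(f + 1\right)^{2}}{D} + \frac{z{\left(23,19 \right)}}{200} = \frac{\left(-9 + 1\right)^{2}}{-6} - \frac{3}{200} = \left(-8\right)^{2} \left(- \frac{1}{6}\right) - \frac{3}{200} = 64 \left(- \frac{1}{6}\right) - \frac{3}{200} = - \frac{32}{3} - \frac{3}{200} = - \frac{6409}{600}$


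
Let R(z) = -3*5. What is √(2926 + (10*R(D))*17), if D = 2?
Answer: 2*√94 ≈ 19.391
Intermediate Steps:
R(z) = -15
√(2926 + (10*R(D))*17) = √(2926 + (10*(-15))*17) = √(2926 - 150*17) = √(2926 - 2550) = √376 = 2*√94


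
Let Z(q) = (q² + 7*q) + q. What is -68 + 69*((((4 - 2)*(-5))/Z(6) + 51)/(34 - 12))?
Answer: 28207/308 ≈ 91.581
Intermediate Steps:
Z(q) = q² + 8*q
-68 + 69*((((4 - 2)*(-5))/Z(6) + 51)/(34 - 12)) = -68 + 69*((((4 - 2)*(-5))/((6*(8 + 6))) + 51)/(34 - 12)) = -68 + 69*(((2*(-5))/((6*14)) + 51)/22) = -68 + 69*((-10/84 + 51)*(1/22)) = -68 + 69*((-10*1/84 + 51)*(1/22)) = -68 + 69*((-5/42 + 51)*(1/22)) = -68 + 69*((2137/42)*(1/22)) = -68 + 69*(2137/924) = -68 + 49151/308 = 28207/308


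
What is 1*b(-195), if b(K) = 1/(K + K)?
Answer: -1/390 ≈ -0.0025641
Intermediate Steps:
b(K) = 1/(2*K)
1*b(-195) = 1*((1/2)/(-195)) = 1*((1/2)*(-1/195)) = 1*(-1/390) = -1/390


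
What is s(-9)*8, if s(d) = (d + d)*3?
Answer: -432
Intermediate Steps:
s(d) = 6*d (s(d) = (2*d)*3 = 6*d)
s(-9)*8 = (6*(-9))*8 = -54*8 = -432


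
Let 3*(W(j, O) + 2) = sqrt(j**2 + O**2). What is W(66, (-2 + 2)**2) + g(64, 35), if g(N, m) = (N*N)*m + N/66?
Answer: 4731572/33 ≈ 1.4338e+5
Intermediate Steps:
W(j, O) = -2 + sqrt(O**2 + j**2)/3 (W(j, O) = -2 + sqrt(j**2 + O**2)/3 = -2 + sqrt(O**2 + j**2)/3)
g(N, m) = N/66 + m*N**2 (g(N, m) = N**2*m + N/66 = m*N**2 + N/66 = N/66 + m*N**2)
W(66, (-2 + 2)**2) + g(64, 35) = (-2 + sqrt(((-2 + 2)**2)**2 + 66**2)/3) + 64*(1/66 + 64*35) = (-2 + sqrt((0**2)**2 + 4356)/3) + 64*(1/66 + 2240) = (-2 + sqrt(0**2 + 4356)/3) + 64*(147841/66) = (-2 + sqrt(0 + 4356)/3) + 4730912/33 = (-2 + sqrt(4356)/3) + 4730912/33 = (-2 + (1/3)*66) + 4730912/33 = (-2 + 22) + 4730912/33 = 20 + 4730912/33 = 4731572/33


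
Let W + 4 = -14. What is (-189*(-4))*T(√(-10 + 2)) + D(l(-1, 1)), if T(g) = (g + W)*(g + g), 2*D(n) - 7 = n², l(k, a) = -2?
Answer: -24181/2 - 54432*I*√2 ≈ -12091.0 - 76979.0*I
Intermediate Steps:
W = -18 (W = -4 - 14 = -18)
D(n) = 7/2 + n²/2
T(g) = 2*g*(-18 + g) (T(g) = (g - 18)*(g + g) = (-18 + g)*(2*g) = 2*g*(-18 + g))
(-189*(-4))*T(√(-10 + 2)) + D(l(-1, 1)) = (-189*(-4))*(2*√(-10 + 2)*(-18 + √(-10 + 2))) + (7/2 + (½)*(-2)²) = 756*(2*√(-8)*(-18 + √(-8))) + (7/2 + (½)*4) = 756*(2*(2*I*√2)*(-18 + 2*I*√2)) + (7/2 + 2) = 756*(4*I*√2*(-18 + 2*I*√2)) + 11/2 = 3024*I*√2*(-18 + 2*I*√2) + 11/2 = 11/2 + 3024*I*√2*(-18 + 2*I*√2)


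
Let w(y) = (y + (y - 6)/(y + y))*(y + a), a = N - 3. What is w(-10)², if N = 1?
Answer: 304704/25 ≈ 12188.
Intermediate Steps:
a = -2 (a = 1 - 3 = -2)
w(y) = (-2 + y)*(y + (-6 + y)/(2*y)) (w(y) = (y + (y - 6)/(y + y))*(y - 2) = (y + (-6 + y)/((2*y)))*(-2 + y) = (y + (-6 + y)*(1/(2*y)))*(-2 + y) = (y + (-6 + y)/(2*y))*(-2 + y) = (-2 + y)*(y + (-6 + y)/(2*y)))
w(-10)² = (-4 + (-10)² + 6/(-10) - 3/2*(-10))² = (-4 + 100 + 6*(-⅒) + 15)² = (-4 + 100 - ⅗ + 15)² = (552/5)² = 304704/25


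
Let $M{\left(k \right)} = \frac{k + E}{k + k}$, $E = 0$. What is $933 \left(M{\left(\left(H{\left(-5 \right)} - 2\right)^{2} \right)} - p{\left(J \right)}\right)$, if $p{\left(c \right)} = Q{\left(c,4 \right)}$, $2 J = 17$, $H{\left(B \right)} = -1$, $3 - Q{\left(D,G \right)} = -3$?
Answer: $- \frac{10263}{2} \approx -5131.5$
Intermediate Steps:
$Q{\left(D,G \right)} = 6$ ($Q{\left(D,G \right)} = 3 - -3 = 3 + 3 = 6$)
$J = \frac{17}{2}$ ($J = \frac{1}{2} \cdot 17 = \frac{17}{2} \approx 8.5$)
$p{\left(c \right)} = 6$
$M{\left(k \right)} = \frac{1}{2}$ ($M{\left(k \right)} = \frac{k + 0}{k + k} = \frac{k}{2 k} = k \frac{1}{2 k} = \frac{1}{2}$)
$933 \left(M{\left(\left(H{\left(-5 \right)} - 2\right)^{2} \right)} - p{\left(J \right)}\right) = 933 \left(\frac{1}{2} - 6\right) = 933 \left(- \frac{11}{2}\right) = - \frac{10263}{2}$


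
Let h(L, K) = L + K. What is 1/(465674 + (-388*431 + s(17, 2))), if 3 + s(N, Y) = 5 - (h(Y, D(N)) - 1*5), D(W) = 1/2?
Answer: 2/596901 ≈ 3.3506e-6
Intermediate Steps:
D(W) = 1/2
h(L, K) = K + L
s(N, Y) = 13/2 - Y (s(N, Y) = -3 + (5 - ((1/2 + Y) - 1*5)) = -3 + (5 - ((1/2 + Y) - 5)) = -3 + (5 - (-9/2 + Y)) = -3 + (5 + (9/2 - Y)) = -3 + (19/2 - Y) = 13/2 - Y)
1/(465674 + (-388*431 + s(17, 2))) = 1/(465674 + (-388*431 + (13/2 - 1*2))) = 1/(465674 + (-167228 + (13/2 - 2))) = 1/(465674 + (-167228 + 9/2)) = 1/(465674 - 334447/2) = 1/(596901/2) = 2/596901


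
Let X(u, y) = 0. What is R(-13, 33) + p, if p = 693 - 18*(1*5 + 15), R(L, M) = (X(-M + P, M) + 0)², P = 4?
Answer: 333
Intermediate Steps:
R(L, M) = 0 (R(L, M) = (0 + 0)² = 0² = 0)
p = 333 (p = 693 - 18*(5 + 15) = 693 - 18*20 = 693 - 1*360 = 693 - 360 = 333)
R(-13, 33) + p = 0 + 333 = 333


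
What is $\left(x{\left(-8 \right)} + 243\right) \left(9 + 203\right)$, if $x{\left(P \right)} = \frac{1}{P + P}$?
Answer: $\frac{206011}{4} \approx 51503.0$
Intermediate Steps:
$x{\left(P \right)} = \frac{1}{2 P}$
$\left(x{\left(-8 \right)} + 243\right) \left(9 + 203\right) = \left(\frac{1}{2 \left(-8\right)} + 243\right) \left(9 + 203\right) = \left(\frac{1}{2} \left(- \frac{1}{8}\right) + 243\right) 212 = \left(- \frac{1}{16} + 243\right) 212 = \frac{3887}{16} \cdot 212 = \frac{206011}{4}$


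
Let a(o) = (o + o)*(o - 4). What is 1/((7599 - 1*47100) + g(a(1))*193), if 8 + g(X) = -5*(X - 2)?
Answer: -1/33325 ≈ -3.0008e-5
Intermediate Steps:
a(o) = 2*o*(-4 + o) (a(o) = (2*o)*(-4 + o) = 2*o*(-4 + o))
g(X) = 2 - 5*X (g(X) = -8 - 5*(X - 2) = -8 - 5*(-2 + X) = -8 + (10 - 5*X) = 2 - 5*X)
1/((7599 - 1*47100) + g(a(1))*193) = 1/((7599 - 1*47100) + (2 - 10*(-4 + 1))*193) = 1/((7599 - 47100) + (2 - 10*(-3))*193) = 1/(-39501 + (2 - 5*(-6))*193) = 1/(-39501 + (2 + 30)*193) = 1/(-39501 + 32*193) = 1/(-39501 + 6176) = 1/(-33325) = -1/33325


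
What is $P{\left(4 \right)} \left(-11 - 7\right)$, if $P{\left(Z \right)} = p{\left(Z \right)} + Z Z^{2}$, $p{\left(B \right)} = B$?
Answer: $-1224$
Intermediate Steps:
$P{\left(Z \right)} = Z + Z^{3}$ ($P{\left(Z \right)} = Z + Z Z^{2} = Z + Z^{3}$)
$P{\left(4 \right)} \left(-11 - 7\right) = \left(4 + 4^{3}\right) \left(-11 - 7\right) = \left(4 + 64\right) \left(-11 - 7\right) = 68 \left(-11 - 7\right) = 68 \left(-18\right) = -1224$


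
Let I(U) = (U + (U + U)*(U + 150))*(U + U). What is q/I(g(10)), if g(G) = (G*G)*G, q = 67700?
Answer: 677/46020000 ≈ 1.4711e-5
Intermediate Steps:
g(G) = G**3 (g(G) = G**2*G = G**3)
I(U) = 2*U*(U + 2*U*(150 + U)) (I(U) = (U + (2*U)*(150 + U))*(2*U) = (U + 2*U*(150 + U))*(2*U) = 2*U*(U + 2*U*(150 + U)))
q/I(g(10)) = 67700/(((10**3)**2*(602 + 4*10**3))) = 67700/((1000**2*(602 + 4*1000))) = 67700/((1000000*(602 + 4000))) = 67700/((1000000*4602)) = 67700/4602000000 = 67700*(1/4602000000) = 677/46020000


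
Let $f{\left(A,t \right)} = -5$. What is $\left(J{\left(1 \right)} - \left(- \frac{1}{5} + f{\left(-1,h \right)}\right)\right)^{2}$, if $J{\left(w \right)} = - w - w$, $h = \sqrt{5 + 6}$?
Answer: $\frac{256}{25} \approx 10.24$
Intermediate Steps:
$h = \sqrt{11} \approx 3.3166$
$J{\left(w \right)} = - 2 w$
$\left(J{\left(1 \right)} - \left(- \frac{1}{5} + f{\left(-1,h \right)}\right)\right)^{2} = \left(\left(-2\right) 1 + \left(1 \cdot \frac{1}{5} - -5\right)\right)^{2} = \left(-2 + \left(1 \cdot \frac{1}{5} + 5\right)\right)^{2} = \left(-2 + \left(\frac{1}{5} + 5\right)\right)^{2} = \left(-2 + \frac{26}{5}\right)^{2} = \left(\frac{16}{5}\right)^{2} = \frac{256}{25}$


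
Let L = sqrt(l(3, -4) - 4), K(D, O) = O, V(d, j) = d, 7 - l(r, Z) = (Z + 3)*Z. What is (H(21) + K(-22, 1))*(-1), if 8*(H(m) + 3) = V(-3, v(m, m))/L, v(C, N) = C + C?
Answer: 2 - 3*I/8 ≈ 2.0 - 0.375*I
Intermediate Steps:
v(C, N) = 2*C
l(r, Z) = 7 - Z*(3 + Z) (l(r, Z) = 7 - (Z + 3)*Z = 7 - (3 + Z)*Z = 7 - Z*(3 + Z))
L = I (L = sqrt((7 - 1*(-4)**2 - 3*(-4)) - 4) = sqrt((7 - 1*16 + 12) - 4) = sqrt((7 - 16 + 12) - 4) = sqrt(3 - 4) = sqrt(-1) = I ≈ 1.0*I)
H(m) = -3 + 3*I/8 (H(m) = -3 + (-3*(-I))/8 = -3 + (-(-3)*I)/8 = -3 + (3*I)/8 = -3 + 3*I/8)
(H(21) + K(-22, 1))*(-1) = ((-3 + 3*I/8) + 1)*(-1) = (-2 + 3*I/8)*(-1) = 2 - 3*I/8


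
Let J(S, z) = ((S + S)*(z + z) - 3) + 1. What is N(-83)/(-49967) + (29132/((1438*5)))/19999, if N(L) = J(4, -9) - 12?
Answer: 12087451312/3592447668635 ≈ 0.0033647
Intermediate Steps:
J(S, z) = -2 + 4*S*z (J(S, z) = ((2*S)*(2*z) - 3) + 1 = (4*S*z - 3) + 1 = (-3 + 4*S*z) + 1 = -2 + 4*S*z)
N(L) = -158 (N(L) = (-2 + 4*4*(-9)) - 12 = (-2 - 144) - 12 = -146 - 12 = -158)
N(-83)/(-49967) + (29132/((1438*5)))/19999 = -158/(-49967) + (29132/((1438*5)))/19999 = -158*(-1/49967) + (29132/7190)*(1/19999) = 158/49967 + (29132*(1/7190))*(1/19999) = 158/49967 + (14566/3595)*(1/19999) = 158/49967 + 14566/71896405 = 12087451312/3592447668635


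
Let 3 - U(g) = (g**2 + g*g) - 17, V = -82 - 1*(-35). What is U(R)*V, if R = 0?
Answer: -940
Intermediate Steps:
V = -47 (V = -82 + 35 = -47)
U(g) = 20 - 2*g**2 (U(g) = 3 - ((g**2 + g*g) - 17) = 3 - ((g**2 + g**2) - 17) = 3 - (2*g**2 - 17) = 3 - (-17 + 2*g**2) = 3 + (17 - 2*g**2) = 20 - 2*g**2)
U(R)*V = (20 - 2*0**2)*(-47) = (20 - 2*0)*(-47) = (20 + 0)*(-47) = 20*(-47) = -940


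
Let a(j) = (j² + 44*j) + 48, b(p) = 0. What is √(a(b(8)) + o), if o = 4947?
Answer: 3*√555 ≈ 70.675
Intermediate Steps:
a(j) = 48 + j² + 44*j
√(a(b(8)) + o) = √((48 + 0² + 44*0) + 4947) = √((48 + 0 + 0) + 4947) = √(48 + 4947) = √4995 = 3*√555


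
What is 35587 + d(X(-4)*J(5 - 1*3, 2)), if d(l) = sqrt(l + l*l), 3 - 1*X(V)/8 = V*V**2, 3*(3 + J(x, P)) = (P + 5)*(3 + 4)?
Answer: 35587 + 8*sqrt(7183405)/3 ≈ 42734.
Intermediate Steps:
J(x, P) = 26/3 + 7*P/3 (J(x, P) = -3 + ((P + 5)*(3 + 4))/3 = -3 + ((5 + P)*7)/3 = -3 + (35 + 7*P)/3 = -3 + (35/3 + 7*P/3) = 26/3 + 7*P/3)
X(V) = 24 - 8*V**3 (X(V) = 24 - 8*V*V**2 = 24 - 8*V**3)
d(l) = sqrt(l + l**2)
35587 + d(X(-4)*J(5 - 1*3, 2)) = 35587 + sqrt(((24 - 8*(-4)**3)*(26/3 + (7/3)*2))*(1 + (24 - 8*(-4)**3)*(26/3 + (7/3)*2))) = 35587 + sqrt(((24 - 8*(-64))*(26/3 + 14/3))*(1 + (24 - 8*(-64))*(26/3 + 14/3))) = 35587 + sqrt(((24 + 512)*(40/3))*(1 + (24 + 512)*(40/3))) = 35587 + sqrt((536*(40/3))*(1 + 536*(40/3))) = 35587 + sqrt(21440*(1 + 21440/3)/3) = 35587 + sqrt((21440/3)*(21443/3)) = 35587 + sqrt(459737920/9) = 35587 + 8*sqrt(7183405)/3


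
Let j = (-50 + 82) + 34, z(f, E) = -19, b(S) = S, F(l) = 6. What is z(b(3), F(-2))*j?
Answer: -1254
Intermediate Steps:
j = 66 (j = 32 + 34 = 66)
z(b(3), F(-2))*j = -19*66 = -1254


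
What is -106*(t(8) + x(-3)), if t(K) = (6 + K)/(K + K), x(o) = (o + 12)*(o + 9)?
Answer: -23267/4 ≈ -5816.8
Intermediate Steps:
x(o) = (9 + o)*(12 + o) (x(o) = (12 + o)*(9 + o) = (9 + o)*(12 + o))
t(K) = (6 + K)/(2*K) (t(K) = (6 + K)/((2*K)) = (6 + K)*(1/(2*K)) = (6 + K)/(2*K))
-106*(t(8) + x(-3)) = -106*((½)*(6 + 8)/8 + (108 + (-3)² + 21*(-3))) = -106*((½)*(⅛)*14 + (108 + 9 - 63)) = -106*(7/8 + 54) = -106*439/8 = -23267/4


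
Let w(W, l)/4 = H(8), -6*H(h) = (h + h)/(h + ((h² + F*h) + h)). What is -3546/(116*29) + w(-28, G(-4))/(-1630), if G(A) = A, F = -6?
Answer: -2167072/2056245 ≈ -1.0539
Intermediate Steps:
H(h) = -h/(3*(h² - 4*h)) (H(h) = -(h + h)/(6*(h + ((h² - 6*h) + h))) = -2*h/(6*(h + (h² - 5*h))) = -2*h/(6*(h² - 4*h)) = -h/(3*(h² - 4*h)))
w(W, l) = -⅓ (w(W, l) = 4*(-1/(-12 + 3*8)) = 4*(-1/(-12 + 24)) = 4*(-1/12) = -⅓)
-3546/(116*29) + w(-28, G(-4))/(-1630) = -3546/(116*29) - ⅓/(-1630) = -3546/3364 - ⅓*(-1/1630) = -3546*1/3364 + 1/4890 = -1773/1682 + 1/4890 = -2167072/2056245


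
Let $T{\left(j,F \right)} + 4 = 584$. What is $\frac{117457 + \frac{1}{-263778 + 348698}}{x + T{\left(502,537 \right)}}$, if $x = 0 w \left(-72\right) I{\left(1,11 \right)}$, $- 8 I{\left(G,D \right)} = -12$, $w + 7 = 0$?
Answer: $\frac{9974448441}{49253600} \approx 202.51$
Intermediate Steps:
$w = -7$ ($w = -7 + 0 = -7$)
$I{\left(G,D \right)} = \frac{3}{2}$ ($I{\left(G,D \right)} = \left(- \frac{1}{8}\right) \left(-12\right) = \frac{3}{2}$)
$T{\left(j,F \right)} = 580$ ($T{\left(j,F \right)} = -4 + 584 = 580$)
$x = 0$ ($x = 0 \left(-7\right) \left(-72\right) \frac{3}{2} = 0 \left(-72\right) \frac{3}{2} = 0 \cdot \frac{3}{2} = 0$)
$\frac{117457 + \frac{1}{-263778 + 348698}}{x + T{\left(502,537 \right)}} = \frac{117457 + \frac{1}{-263778 + 348698}}{0 + 580} = \frac{117457 + \frac{1}{84920}}{580} = \left(117457 + \frac{1}{84920}\right) \frac{1}{580} = \frac{9974448441}{84920} \cdot \frac{1}{580} = \frac{9974448441}{49253600}$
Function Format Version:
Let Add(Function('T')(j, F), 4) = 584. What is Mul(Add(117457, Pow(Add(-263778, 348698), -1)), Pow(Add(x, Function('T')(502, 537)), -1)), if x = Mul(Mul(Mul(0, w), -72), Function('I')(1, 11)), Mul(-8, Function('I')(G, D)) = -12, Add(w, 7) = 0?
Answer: Rational(9974448441, 49253600) ≈ 202.51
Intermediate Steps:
w = -7 (w = Add(-7, 0) = -7)
Function('I')(G, D) = Rational(3, 2) (Function('I')(G, D) = Mul(Rational(-1, 8), -12) = Rational(3, 2))
Function('T')(j, F) = 580 (Function('T')(j, F) = Add(-4, 584) = 580)
x = 0 (x = Mul(Mul(Mul(0, -7), -72), Rational(3, 2)) = Mul(Mul(0, -72), Rational(3, 2)) = Mul(0, Rational(3, 2)) = 0)
Mul(Add(117457, Pow(Add(-263778, 348698), -1)), Pow(Add(x, Function('T')(502, 537)), -1)) = Mul(Add(117457, Pow(Add(-263778, 348698), -1)), Pow(Add(0, 580), -1)) = Mul(Add(117457, Pow(84920, -1)), Pow(580, -1)) = Mul(Add(117457, Rational(1, 84920)), Rational(1, 580)) = Mul(Rational(9974448441, 84920), Rational(1, 580)) = Rational(9974448441, 49253600)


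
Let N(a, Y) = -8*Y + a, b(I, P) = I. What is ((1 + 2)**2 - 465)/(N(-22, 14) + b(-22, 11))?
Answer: 38/13 ≈ 2.9231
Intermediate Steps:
N(a, Y) = a - 8*Y
((1 + 2)**2 - 465)/(N(-22, 14) + b(-22, 11)) = ((1 + 2)**2 - 465)/((-22 - 8*14) - 22) = (3**2 - 465)/((-22 - 112) - 22) = (9 - 465)/(-134 - 22) = -456/(-156) = -456*(-1/156) = 38/13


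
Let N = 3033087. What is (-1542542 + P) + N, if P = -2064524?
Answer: -573979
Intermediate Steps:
(-1542542 + P) + N = (-1542542 - 2064524) + 3033087 = -3607066 + 3033087 = -573979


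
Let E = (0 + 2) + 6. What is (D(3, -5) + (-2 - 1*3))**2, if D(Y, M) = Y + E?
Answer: 36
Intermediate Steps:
E = 8 (E = 2 + 6 = 8)
D(Y, M) = 8 + Y (D(Y, M) = Y + 8 = 8 + Y)
(D(3, -5) + (-2 - 1*3))**2 = ((8 + 3) + (-2 - 1*3))**2 = (11 + (-2 - 3))**2 = (11 - 5)**2 = 6**2 = 36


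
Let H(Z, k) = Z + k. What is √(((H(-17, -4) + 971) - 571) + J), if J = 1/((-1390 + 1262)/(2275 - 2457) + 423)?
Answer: √563440921058/38557 ≈ 19.468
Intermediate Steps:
J = 91/38557 (J = 1/(-128/(-182) + 423) = 1/(-128*(-1/182) + 423) = 1/(64/91 + 423) = 1/(38557/91) = 91/38557 ≈ 0.0023601)
√(((H(-17, -4) + 971) - 571) + J) = √((((-17 - 4) + 971) - 571) + 91/38557) = √(((-21 + 971) - 571) + 91/38557) = √((950 - 571) + 91/38557) = √(379 + 91/38557) = √(14613194/38557) = √563440921058/38557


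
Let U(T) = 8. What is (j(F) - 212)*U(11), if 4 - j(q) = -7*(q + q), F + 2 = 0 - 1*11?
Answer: -3120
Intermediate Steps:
F = -13 (F = -2 + (0 - 1*11) = -2 + (0 - 11) = -2 - 11 = -13)
j(q) = 4 + 14*q (j(q) = 4 - (-7)*(q + q) = 4 - (-7)*2*q = 4 - (-14)*q = 4 + 14*q)
(j(F) - 212)*U(11) = ((4 + 14*(-13)) - 212)*8 = ((4 - 182) - 212)*8 = (-178 - 212)*8 = -390*8 = -3120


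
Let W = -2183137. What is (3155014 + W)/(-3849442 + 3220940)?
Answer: -971877/628502 ≈ -1.5463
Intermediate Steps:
(3155014 + W)/(-3849442 + 3220940) = (3155014 - 2183137)/(-3849442 + 3220940) = 971877/(-628502) = 971877*(-1/628502) = -971877/628502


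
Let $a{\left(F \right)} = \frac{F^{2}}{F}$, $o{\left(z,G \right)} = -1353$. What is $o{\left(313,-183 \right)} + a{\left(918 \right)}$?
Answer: $-435$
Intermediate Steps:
$a{\left(F \right)} = F$
$o{\left(313,-183 \right)} + a{\left(918 \right)} = -1353 + 918 = -435$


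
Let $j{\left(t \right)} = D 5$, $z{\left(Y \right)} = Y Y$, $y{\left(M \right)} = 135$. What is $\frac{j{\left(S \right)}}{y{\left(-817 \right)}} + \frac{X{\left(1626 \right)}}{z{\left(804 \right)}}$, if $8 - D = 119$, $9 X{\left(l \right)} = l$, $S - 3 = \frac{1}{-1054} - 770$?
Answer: $- \frac{3985961}{969624} \approx -4.1108$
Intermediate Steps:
$z{\left(Y \right)} = Y^{2}$
$S = - \frac{808419}{1054}$ ($S = 3 + \left(\frac{1}{-1054} - 770\right) = 3 - \frac{811581}{1054} = - \frac{808419}{1054} \approx -767.0$)
$X{\left(l \right)} = \frac{l}{9}$
$D = -111$ ($D = 8 - 119 = -111$)
$j{\left(t \right)} = -555$ ($j{\left(t \right)} = \left(-111\right) 5 = -555$)
$\frac{j{\left(S \right)}}{y{\left(-817 \right)}} + \frac{X{\left(1626 \right)}}{z{\left(804 \right)}} = - \frac{555}{135} + \frac{\frac{1}{9} \cdot 1626}{804^{2}} = \left(-555\right) \frac{1}{135} + \frac{542}{3 \cdot 646416} = - \frac{37}{9} + \frac{542}{3} \cdot \frac{1}{646416} = - \frac{37}{9} + \frac{271}{969624} = - \frac{3985961}{969624}$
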